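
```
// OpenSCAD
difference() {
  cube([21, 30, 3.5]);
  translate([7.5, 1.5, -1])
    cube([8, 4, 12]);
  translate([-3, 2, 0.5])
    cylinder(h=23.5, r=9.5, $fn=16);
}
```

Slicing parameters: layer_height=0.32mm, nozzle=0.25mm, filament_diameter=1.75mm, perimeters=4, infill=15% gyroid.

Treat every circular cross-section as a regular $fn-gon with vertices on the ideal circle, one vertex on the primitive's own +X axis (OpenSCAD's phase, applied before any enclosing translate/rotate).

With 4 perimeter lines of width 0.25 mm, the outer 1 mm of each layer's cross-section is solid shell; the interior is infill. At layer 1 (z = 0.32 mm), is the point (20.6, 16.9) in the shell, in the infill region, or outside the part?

shell

At z = 0.32 mm: the 21×30 cube contributes its full rectangle; the cube at (7.5, 1.5) is present — its section is the full 8×4 rectangle; the cylinder at (-3, 2) is absent (z outside [0.5, 24]); Taking the first minus the rest: starting from the 21×30 cube, the 8×4 cube at (7.5, 1.5) lies wholly inside it (removes its full 32.00 mm² and its 24.00 mm outline becomes a hole wall) — 1 connected region with 1 hole. Overall, the cross-section is one region with 1 hole. The nearest boundary edge runs (21.00, 30.00)→(21.00, 0.00); distance from the point to it = 0.40 mm. The point is inside the cross-section, 0.40 mm from the nearest boundary — within the 1 mm shell band (4 × 0.25).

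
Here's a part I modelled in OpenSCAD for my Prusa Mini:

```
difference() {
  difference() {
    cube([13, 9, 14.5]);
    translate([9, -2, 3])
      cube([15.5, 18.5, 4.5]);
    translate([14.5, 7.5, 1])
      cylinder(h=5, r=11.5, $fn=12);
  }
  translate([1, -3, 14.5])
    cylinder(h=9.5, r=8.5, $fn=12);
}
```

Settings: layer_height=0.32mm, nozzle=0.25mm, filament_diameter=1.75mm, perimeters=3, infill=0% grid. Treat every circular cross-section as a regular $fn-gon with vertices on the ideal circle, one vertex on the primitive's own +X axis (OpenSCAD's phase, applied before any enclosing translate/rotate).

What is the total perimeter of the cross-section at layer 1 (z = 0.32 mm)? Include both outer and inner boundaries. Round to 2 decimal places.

At z = 0.32 mm: the cube is present — its section is the full 13×9 rectangle (perimeter 44.00 mm); the cube at (9, -2) is absent (z outside [3, 7.5]); the cylinder at (14.5, 7.5) is absent (z outside [1, 6]); Taking the first minus the rest: none of the subtracted shapes is present at this height, so the 13×9 cube is unchanged — boundary = 44.00 mm; the cylinder at (1, -3) is not intersected at this z (z outside [14.5, 24]); After the difference (first − rest): none of the subtracted shapes is present at this height, so that combined region is unchanged — boundary = 44.00 mm. Overall, the cross-section is a single solid region. Total boundary length (outer) = 44.00 mm.

44.00 mm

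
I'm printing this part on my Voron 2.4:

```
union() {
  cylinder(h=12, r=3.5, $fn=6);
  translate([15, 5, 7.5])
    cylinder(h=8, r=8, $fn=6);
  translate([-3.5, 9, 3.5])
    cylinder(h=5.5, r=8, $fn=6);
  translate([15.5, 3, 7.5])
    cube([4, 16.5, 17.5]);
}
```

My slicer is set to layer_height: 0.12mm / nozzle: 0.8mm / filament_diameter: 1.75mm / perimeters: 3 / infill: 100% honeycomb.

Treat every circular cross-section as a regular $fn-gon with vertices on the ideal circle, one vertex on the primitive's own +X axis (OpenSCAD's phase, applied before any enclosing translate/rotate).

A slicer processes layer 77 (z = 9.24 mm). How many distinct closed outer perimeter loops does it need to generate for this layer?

2

At z = 9.24 mm: the cylinder: section is a regular 6-gon, circumradius r=3.5; the r=8 cylinder at (15, 5) gives a regular 6-gon of circumradius 8 (constant along its height); the cylinder at (-3.5, 9) is absent (z outside [3.5, 9]); the cube at (15.5, 3) is present — its section is the full 4×16.5 rectangle; Merging all regions: the regions partially overlap (shared area 35.50 mm²), so overlapping operands fuse into one piece — 2 connected regions. The result has 2 disconnected regions.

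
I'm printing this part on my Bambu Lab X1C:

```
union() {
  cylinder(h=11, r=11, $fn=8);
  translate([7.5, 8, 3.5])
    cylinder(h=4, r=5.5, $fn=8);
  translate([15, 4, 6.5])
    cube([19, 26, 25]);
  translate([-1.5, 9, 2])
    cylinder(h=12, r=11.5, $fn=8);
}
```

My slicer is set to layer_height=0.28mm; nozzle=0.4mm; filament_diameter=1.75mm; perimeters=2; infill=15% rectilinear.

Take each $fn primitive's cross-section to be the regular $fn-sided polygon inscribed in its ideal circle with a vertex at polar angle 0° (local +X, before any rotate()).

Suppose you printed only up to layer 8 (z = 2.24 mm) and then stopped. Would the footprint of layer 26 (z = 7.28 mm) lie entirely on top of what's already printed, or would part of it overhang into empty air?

Compare the two slices. At z = 2.24: the r=11 cylinder contributes a regular 8-gon of circumradius 11 (area = (8/2)·11.000²·sin(360°/8) = 342.24 mm²); the cylinder at (7.5, 8) is absent (z outside [3.5, 7.5]); the cube at (15, 4) is not intersected at this z (z outside [6.5, 31.5]); the r=11.5 cylinder at (-1.5, 9) gives a regular 8-gon of circumradius 11.5 (constant along its height) (area = (8/2)·11.500²·sin(360°/8) = 374.06 mm²); Combining (union): the regions partially overlap — summed areas 716.30 mm² minus the doubly-counted overlap 169.41 mm² gives 546.89 mm² — area = 546.89 mm². At z = 7.28: the cylinder: section is a regular 8-gon, circumradius r=11 (area = (8/2)·11.000²·sin(360°/8) = 342.24 mm²); the r=5.5 cylinder at (7.5, 8) gives a regular 8-gon of circumradius 5.5 (constant along its height) (area = (8/2)·5.500²·sin(360°/8) = 85.56 mm²); the cube at (15, 4) is present — its section is the full 19×26 rectangle (area 494.00 mm²); the r=11.5 cylinder at (-1.5, 9) gives a regular 8-gon of circumradius 11.5 (constant along its height) (area = (8/2)·11.500²·sin(360°/8) = 374.06 mm²); Combining (union): the regions partially overlap — summed areas 1295.86 mm² minus the doubly-counted overlap 229.83 mm² gives 1066.03 mm² — area = 1066.03 mm². Checking containment: at z = 7.28 the cross-section extends beyond the z = 2.24 cross-section by about 519.14 mm².

part overhangs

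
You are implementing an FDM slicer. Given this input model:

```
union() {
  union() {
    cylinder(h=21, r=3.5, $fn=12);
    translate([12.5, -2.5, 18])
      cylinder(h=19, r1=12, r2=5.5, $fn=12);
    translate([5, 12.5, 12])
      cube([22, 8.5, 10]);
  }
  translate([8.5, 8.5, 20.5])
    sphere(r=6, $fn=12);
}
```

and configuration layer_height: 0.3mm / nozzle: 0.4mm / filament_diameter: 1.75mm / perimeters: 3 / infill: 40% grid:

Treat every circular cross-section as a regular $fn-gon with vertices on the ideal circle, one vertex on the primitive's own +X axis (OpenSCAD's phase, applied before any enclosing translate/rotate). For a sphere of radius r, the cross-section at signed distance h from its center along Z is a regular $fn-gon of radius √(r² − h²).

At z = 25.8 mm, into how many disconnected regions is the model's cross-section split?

1

At z = 25.8 mm: the cylinder is not intersected at this z (z outside [0, 21]); the cone at (12.5, -2.5): at t=0.411 of its height the radius interpolates to r₁+(r₂−r₁)t = 9.332, giving a regular 12-gon of that circumradius; the cube at (5, 12.5) does not reach this height (z outside [12, 22]); Combining (union): only the cone at (12.5, -2.5) is present, so the union is just that shape — 1 connected region; the sphere at (8.5, 8.5): section is a regular 12-gon, circumradius = √(r²−h²) = √(6²−5.3²) = 2.812; Merging all regions: the regions partially overlap (shared area 0.11 mm²), so overlapping operands fuse into one piece — 1 connected region. The result has 1 disconnected region.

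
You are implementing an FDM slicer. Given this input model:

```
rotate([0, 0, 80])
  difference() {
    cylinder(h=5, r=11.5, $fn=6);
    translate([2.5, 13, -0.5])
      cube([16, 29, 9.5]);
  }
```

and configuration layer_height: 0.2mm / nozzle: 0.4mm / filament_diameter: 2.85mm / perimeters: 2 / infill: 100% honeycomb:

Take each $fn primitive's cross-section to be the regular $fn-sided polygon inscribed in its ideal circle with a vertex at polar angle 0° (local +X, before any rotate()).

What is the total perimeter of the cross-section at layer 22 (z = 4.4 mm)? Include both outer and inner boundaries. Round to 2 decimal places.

69.00 mm

At z = 4.4 mm: the cylinder: section is a regular 6-gon, circumradius r=11.5 (perimeter = 2·6·11.500·sin(180°/6) = 69.00 mm); the 16×29 cube at (2.5, 13) contributes its full rectangle (perimeter 90.00 mm); After the difference (first − rest): starting from the r=11.5 cylinder, the 16×29 cube at (2.5, 13) misses the remaining region (no effect) — boundary = 69.00 mm; (whole slice rotated 80° about Z — lengths, areas and connectivity unchanged). Overall, the cross-section is a single solid region. Total boundary length (outer) = 69.00 mm.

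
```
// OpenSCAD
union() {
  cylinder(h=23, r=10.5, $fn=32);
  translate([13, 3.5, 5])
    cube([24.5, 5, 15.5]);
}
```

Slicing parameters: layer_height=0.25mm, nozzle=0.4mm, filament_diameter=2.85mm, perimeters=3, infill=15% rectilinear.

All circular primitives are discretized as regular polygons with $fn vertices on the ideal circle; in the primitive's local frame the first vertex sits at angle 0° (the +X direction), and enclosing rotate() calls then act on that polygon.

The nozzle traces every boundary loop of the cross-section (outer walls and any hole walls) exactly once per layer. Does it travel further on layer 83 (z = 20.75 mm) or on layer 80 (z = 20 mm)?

Layer 83 (z = 20.75): the r=10.5 cylinder gives a regular 32-gon of circumradius 10.5 (constant along its height) (perimeter = 2·32·10.500·sin(180°/32) = 65.87 mm); the cube at (13, 3.5) does not reach this height (z outside [5, 20.5]); Taking the union: only the r=10.5 cylinder is present, so the union is just that shape — boundary = 65.87 mm. So its perimeter = 65.87 mm. Layer 80 (z = 20): the r=10.5 cylinder contributes a regular 32-gon of circumradius 10.5 (perimeter = 2·32·10.500·sin(180°/32) = 65.87 mm); the cube at (13, 3.5) (footprint 24.5×5) is included at this height (perimeter 59.00 mm); Combining (union): the 2 present regions are separate (no shared area or edge), so areas and boundary lengths simply add and each stays a separate island — boundary = 124.87 mm. So its perimeter = 124.87 mm. Layer 80 is larger (124.87 vs 65.87 mm).

layer 80 (z = 20 mm)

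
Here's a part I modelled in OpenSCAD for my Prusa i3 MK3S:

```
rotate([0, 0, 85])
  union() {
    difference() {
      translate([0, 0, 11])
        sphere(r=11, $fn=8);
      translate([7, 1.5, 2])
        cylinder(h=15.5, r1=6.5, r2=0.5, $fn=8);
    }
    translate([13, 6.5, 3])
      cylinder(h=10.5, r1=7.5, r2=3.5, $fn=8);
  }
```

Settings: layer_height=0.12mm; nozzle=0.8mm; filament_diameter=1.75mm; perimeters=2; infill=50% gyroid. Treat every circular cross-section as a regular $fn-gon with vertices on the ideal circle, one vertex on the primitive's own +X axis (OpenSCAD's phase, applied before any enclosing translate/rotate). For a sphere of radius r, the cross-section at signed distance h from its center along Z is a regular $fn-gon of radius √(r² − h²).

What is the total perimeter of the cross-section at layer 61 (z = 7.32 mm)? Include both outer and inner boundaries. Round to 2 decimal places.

At z = 7.32 mm: the sphere: section is a regular 8-gon, circumradius = √(r²−h²) = √(11²−3.68²) = 10.366 (perimeter = 2·8·10.366·sin(180°/8) = 63.47 mm); the cone at (7, 1.5) (r1=6.5→r2=0.5) has section circumradius 4.441 here — a regular 8-gon (perimeter = 2·8·4.441·sin(180°/8) = 27.19 mm); Subtracting the remaining from the first: starting from the r=11 sphere, the cone at (7, 1.5) partially overlaps it — only the 47.32 mm² overlap (of its 55.77 mm²) is removed, clipping the outline — boundary = 73.10 mm; the cone at (13, 6.5) (r1=7.5→r2=3.5) has section circumradius 5.854 here — a regular 8-gon (perimeter = 2·8·5.854·sin(180°/8) = 35.85 mm); Combining (union): the regions partially overlap (shared area 0.63 mm²), so the edge portions inside another operand are dropped and the merged outline is re-measured after clipping — boundary = 104.97 mm; (whole slice rotated 85° about Z — lengths, areas and connectivity unchanged). Overall, the cross-section is a single solid region. Total boundary length (outer) = 104.97 mm.

104.97 mm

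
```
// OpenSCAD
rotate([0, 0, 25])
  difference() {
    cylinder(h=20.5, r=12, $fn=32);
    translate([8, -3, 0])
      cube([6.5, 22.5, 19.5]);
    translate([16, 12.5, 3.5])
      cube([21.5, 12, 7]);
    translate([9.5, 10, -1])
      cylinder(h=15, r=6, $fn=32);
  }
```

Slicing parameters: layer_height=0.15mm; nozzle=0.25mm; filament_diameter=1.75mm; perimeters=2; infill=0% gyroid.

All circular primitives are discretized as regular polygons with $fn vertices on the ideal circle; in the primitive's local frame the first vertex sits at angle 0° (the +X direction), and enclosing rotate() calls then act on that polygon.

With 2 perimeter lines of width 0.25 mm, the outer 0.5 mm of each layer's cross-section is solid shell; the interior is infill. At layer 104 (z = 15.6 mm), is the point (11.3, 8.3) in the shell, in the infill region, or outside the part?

At z = 15.6 mm: the r=12 cylinder contributes a regular 32-gon of circumradius 12; the 6.5×22.5 cube at (8, -3) contributes its full rectangle; the cube at (16, 12.5) does not reach this height (z outside [3.5, 10.5]); the cylinder at (9.5, 10) is not intersected at this z (z outside [-1, 14]); Taking the first minus the rest: starting from the r=12 cylinder, the 6.5×22.5 cube at (8, -3) partially overlaps it — only the 35.91 mm² overlap (of its 146.25 mm²) is removed, clipping the outline — 1 connected region; (rotated 25° about Z; rotation is an isometry so areas/perimeters/island counts are preserved). Overall, the cross-section is a single solid region. Undo the 25° rotation: the query point maps to (13.749, 2.747) in the un-rotated model frame. The nearest boundary edge runs (8.00, 8.88)→(8.00, -3.00); distance from the point to it = 5.75 mm. The point is not inside any of the regions above, so it lies outside the cross-section (5.75 mm from the nearest boundary).

outside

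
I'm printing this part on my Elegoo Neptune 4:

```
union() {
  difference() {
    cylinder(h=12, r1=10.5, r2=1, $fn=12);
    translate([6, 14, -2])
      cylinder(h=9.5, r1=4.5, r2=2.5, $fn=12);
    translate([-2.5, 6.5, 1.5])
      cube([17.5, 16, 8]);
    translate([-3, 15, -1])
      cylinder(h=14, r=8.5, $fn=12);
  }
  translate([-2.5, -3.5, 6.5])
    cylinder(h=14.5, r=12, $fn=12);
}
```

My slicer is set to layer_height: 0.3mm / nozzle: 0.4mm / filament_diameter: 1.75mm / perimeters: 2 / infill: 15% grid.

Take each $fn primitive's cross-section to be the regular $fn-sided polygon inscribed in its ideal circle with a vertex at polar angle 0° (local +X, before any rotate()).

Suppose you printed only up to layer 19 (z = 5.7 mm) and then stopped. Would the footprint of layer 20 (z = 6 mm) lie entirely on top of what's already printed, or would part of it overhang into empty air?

Compare the two slices. At z = 5.7: the cone contributes a regular 12-gon of circumradius 5.987 (interpolated between r1=10.5 and r2=1 at t=0.475) (area = (12/2)·5.987²·sin(360°/12) = 107.55 mm²); the cone at (6, 14): at t=0.811 of its height the radius interpolates to r₁+(r₂−r₁)t = 2.879, giving a regular 12-gon of that circumradius (area = (12/2)·2.879²·sin(360°/12) = 24.87 mm²); the cube at (-2.5, 6.5) is present — its section is the full 17.5×16 rectangle (area 280.00 mm²); the r=8.5 cylinder at (-3, 15) contributes a regular 12-gon of circumradius 8.5 (area = (12/2)·8.500²·sin(360°/12) = 216.75 mm²); Subtracting the remaining from the first: starting from the cone (107.55 mm²), the cone at (6, 14) misses the remaining region (no effect); the 17.5×16 cube at (-2.5, 6.5) misses the remaining region (no effect); the r=8.5 cylinder at (-3, 15) misses the remaining region (no effect) — area = 107.55 mm²; the cylinder at (-2.5, -3.5) is not intersected at this z (z outside [6.5, 21]); Taking the union: only the result so far is present, so the union is just that shape — area = 107.55 mm². At z = 6: the cone contributes a regular 12-gon of circumradius 5.750 (interpolated between r1=10.5 and r2=1 at t=0.500) (area = (12/2)·5.750²·sin(360°/12) = 99.19 mm²); the cone at (6, 14) (r1=4.5→r2=2.5) has section circumradius 2.816 here — a regular 12-gon (area = (12/2)·2.816²·sin(360°/12) = 23.79 mm²); the 17.5×16 cube at (-2.5, 6.5) contributes its full rectangle (area 280.00 mm²); the cylinder at (-3, 15): section is a regular 12-gon, circumradius r=8.5 (area = (12/2)·8.500²·sin(360°/12) = 216.75 mm²); Subtracting the remaining from the first: starting from the cone (99.19 mm²), the cone at (6, 14) misses the remaining region (no effect); the 17.5×16 cube at (-2.5, 6.5) misses the remaining region (no effect); the r=8.5 cylinder at (-3, 15) misses the remaining region (no effect) — area = 99.19 mm²; the cylinder at (-2.5, -3.5) does not reach this height (z outside [6.5, 21]); Combining (union): only the result so far is present, so the union is just that shape — area = 99.19 mm². Checking containment: the cross-section at z = 6 is a subset of the cross-section at z = 5.7.

entirely on top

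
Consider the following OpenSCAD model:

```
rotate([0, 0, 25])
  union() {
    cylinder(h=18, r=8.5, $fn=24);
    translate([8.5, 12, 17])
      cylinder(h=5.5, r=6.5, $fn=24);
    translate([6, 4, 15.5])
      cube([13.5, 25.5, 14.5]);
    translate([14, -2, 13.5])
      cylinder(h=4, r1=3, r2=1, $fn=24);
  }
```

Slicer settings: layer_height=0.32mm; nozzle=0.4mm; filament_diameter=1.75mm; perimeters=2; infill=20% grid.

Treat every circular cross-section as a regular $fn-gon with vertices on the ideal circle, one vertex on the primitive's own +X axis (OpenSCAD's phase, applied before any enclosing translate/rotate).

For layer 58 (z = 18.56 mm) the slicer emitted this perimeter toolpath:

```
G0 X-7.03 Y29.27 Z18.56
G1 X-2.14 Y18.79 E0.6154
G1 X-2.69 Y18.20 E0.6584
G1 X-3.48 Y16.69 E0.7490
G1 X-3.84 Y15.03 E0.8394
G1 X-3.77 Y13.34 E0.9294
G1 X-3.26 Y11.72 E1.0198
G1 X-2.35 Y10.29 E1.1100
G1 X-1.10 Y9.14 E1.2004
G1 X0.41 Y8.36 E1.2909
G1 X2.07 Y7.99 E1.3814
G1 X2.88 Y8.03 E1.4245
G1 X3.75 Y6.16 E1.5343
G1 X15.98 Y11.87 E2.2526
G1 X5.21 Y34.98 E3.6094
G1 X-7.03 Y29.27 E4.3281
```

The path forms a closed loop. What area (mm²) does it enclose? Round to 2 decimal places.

Apply the shoelace formula to the sequence of (X, Y) vertices; enclosed area = 378.42 mm².

378.42 mm²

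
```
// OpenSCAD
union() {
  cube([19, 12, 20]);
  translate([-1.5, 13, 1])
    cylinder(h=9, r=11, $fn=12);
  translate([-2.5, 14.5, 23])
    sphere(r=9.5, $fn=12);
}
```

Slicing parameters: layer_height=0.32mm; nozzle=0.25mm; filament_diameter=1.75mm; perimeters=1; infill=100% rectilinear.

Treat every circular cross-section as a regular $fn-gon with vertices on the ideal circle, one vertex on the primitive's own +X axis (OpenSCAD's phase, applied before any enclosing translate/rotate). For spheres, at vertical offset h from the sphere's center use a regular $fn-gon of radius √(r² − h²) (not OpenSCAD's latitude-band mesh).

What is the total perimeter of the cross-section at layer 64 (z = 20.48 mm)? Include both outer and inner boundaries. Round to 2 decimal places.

At z = 20.48 mm: the cube is absent (z outside [0, 20]); the cylinder at (-1.5, 13) is absent (z outside [1, 10]); the r=9.5 sphere at (-2.5, 14.5) slices to a regular 12-gon of circumradius 9.160 (√(r²−h²) with h=2.52 from center) (perimeter = 2·12·9.160·sin(180°/12) = 56.90 mm); Taking the union: only the r=9.5 sphere at (-2.5, 14.5) is present, so the union is just that shape — boundary = 56.90 mm. Overall, the cross-section is a single solid region. Total boundary length (outer) = 56.90 mm.

56.90 mm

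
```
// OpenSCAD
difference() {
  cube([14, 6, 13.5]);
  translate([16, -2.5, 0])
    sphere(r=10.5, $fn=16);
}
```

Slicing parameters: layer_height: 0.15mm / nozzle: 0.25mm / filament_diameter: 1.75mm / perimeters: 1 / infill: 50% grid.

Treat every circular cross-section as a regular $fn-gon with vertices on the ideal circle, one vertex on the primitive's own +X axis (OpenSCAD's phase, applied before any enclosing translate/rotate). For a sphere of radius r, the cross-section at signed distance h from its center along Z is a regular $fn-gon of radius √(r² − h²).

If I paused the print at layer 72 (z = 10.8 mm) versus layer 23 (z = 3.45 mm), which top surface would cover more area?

Layer 72 (z = 10.8): the cube (footprint 14×6) is included at this height (area 84.00 mm²); the sphere at (16, -2.5) is not intersected at this z (|z−center|=10.800 > r=10.5); After the difference (first − rest): none of the subtracted shapes is present at this height, so the 14×6 cube is unchanged — area = 84.00 mm². So its area = 84.00 mm². Layer 23 (z = 3.45): the cube (footprint 14×6) is included at this height (area 84.00 mm²); the r=10.5 sphere at (16, -2.5) contributes a regular 16-gon of circumradius √(10.5²−3.45²) = 9.917 (area = (16/2)·9.917²·sin(360°/16) = 301.09 mm²); Subtracting the remaining from the first: starting from the 14×6 cube (84.00 mm²), the r=10.5 sphere at (16, -2.5) partially overlaps it — only the 34.83 mm² overlap (of its 301.09 mm²) is removed, clipping the outline — area = 49.17 mm². So its area = 49.17 mm². Layer 72 is larger (84.00 vs 49.17 mm²).

layer 72 (z = 10.8 mm)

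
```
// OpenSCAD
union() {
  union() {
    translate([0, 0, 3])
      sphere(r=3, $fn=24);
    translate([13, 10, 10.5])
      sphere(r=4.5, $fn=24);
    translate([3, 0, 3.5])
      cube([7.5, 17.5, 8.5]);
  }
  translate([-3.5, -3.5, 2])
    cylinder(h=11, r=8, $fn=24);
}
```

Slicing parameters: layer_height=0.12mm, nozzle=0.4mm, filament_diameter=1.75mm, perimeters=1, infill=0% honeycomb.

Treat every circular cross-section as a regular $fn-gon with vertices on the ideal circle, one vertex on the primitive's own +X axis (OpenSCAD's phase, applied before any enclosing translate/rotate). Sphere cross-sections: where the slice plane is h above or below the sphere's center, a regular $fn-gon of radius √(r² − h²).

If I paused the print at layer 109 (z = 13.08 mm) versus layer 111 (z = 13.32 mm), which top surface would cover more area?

layer 109 (z = 13.08 mm)

Layer 109 (z = 13.08): the sphere is absent (|z−center|=10.080 > r=3); the r=4.5 sphere at (13, 10) contributes a regular 24-gon of circumradius √(4.5²−2.58²) = 3.687 (area = (24/2)·3.687²·sin(360°/24) = 42.22 mm²); the cube at (3, 0) does not reach this height (z outside [3.5, 12]); Combining (union): only the r=4.5 sphere at (13, 10) is present, so the union is just that shape — area = 42.22 mm²; the cylinder at (-3.5, -3.5) is absent (z outside [2, 13]); Taking the union: only that combined region is present, so the union is just that shape — area = 42.22 mm². So its area = 42.22 mm². Layer 111 (z = 13.32): the sphere is not intersected at this z (|z−center|=10.320 > r=3); the r=4.5 sphere at (13, 10) contributes a regular 24-gon of circumradius √(4.5²−2.82²) = 3.507 (area = (24/2)·3.507²·sin(360°/24) = 38.19 mm²); the cube at (3, 0) is not intersected at this z (z outside [3.5, 12]); Taking the union: only the r=4.5 sphere at (13, 10) is present, so the union is just that shape — area = 38.19 mm²; the cylinder at (-3.5, -3.5) is not intersected at this z (z outside [2, 13]); Merging all regions: only the result so far is present, so the union is just that shape — area = 38.19 mm². So its area = 38.19 mm². Layer 109 is larger (42.22 vs 38.19 mm²).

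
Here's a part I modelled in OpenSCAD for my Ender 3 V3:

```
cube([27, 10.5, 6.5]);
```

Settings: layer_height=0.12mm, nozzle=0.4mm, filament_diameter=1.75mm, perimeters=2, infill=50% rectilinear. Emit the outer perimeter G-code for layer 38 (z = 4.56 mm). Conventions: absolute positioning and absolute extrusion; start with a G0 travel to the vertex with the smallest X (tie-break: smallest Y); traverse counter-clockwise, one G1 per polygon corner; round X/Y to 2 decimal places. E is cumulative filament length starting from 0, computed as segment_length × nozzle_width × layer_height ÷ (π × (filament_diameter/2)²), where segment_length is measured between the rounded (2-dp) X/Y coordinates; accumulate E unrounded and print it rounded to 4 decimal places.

At z = 4.56 mm: the cube (footprint 27×10.5) is included at this height. The outline is a single polygon with 4 vertices. Extrusion per mm of travel: 0.4 × 0.12 / (π × 0.875²) = 0.019956. Accumulating E over each segment gives final E = 1.4967.

G0 X0.00 Y0.00 Z4.56
G1 X27.00 Y0.00 E0.5388
G1 X27.00 Y10.50 E0.7484
G1 X0.00 Y10.50 E1.2872
G1 X0.00 Y0.00 E1.4967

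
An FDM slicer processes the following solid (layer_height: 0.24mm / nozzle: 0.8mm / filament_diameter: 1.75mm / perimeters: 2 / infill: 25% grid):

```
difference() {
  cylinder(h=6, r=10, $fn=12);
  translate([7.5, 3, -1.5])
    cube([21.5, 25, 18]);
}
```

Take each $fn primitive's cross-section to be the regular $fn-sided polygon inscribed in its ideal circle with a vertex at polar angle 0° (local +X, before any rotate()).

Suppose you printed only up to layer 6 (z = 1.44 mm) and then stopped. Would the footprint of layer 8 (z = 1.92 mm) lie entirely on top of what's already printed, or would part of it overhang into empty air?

entirely on top

Compare the two slices. At z = 1.44: the cylinder: section is a regular 12-gon, circumradius r=10 (area = (12/2)·10.000²·sin(360°/12) = 300.00 mm²); the cube at (7.5, 3) (footprint 21.5×25) is included at this height (area 537.50 mm²); Taking the first minus the rest: starting from the r=10 cylinder (300.00 mm²), the 21.5×25 cube at (7.5, 3) partially overlaps it — only the 3.53 mm² overlap (of its 537.50 mm²) is removed, clipping the outline — area = 296.47 mm². At z = 1.92: the r=10 cylinder gives a regular 12-gon of circumradius 10 (constant along its height) (area = (12/2)·10.000²·sin(360°/12) = 300.00 mm²); the 21.5×25 cube at (7.5, 3) contributes its full rectangle (area 537.50 mm²); Subtracting the remaining from the first: starting from the r=10 cylinder (300.00 mm²), the 21.5×25 cube at (7.5, 3) partially overlaps it — only the 3.53 mm² overlap (of its 537.50 mm²) is removed, clipping the outline — area = 296.47 mm². Checking containment: the cross-section at z = 1.92 is a subset of the cross-section at z = 1.44.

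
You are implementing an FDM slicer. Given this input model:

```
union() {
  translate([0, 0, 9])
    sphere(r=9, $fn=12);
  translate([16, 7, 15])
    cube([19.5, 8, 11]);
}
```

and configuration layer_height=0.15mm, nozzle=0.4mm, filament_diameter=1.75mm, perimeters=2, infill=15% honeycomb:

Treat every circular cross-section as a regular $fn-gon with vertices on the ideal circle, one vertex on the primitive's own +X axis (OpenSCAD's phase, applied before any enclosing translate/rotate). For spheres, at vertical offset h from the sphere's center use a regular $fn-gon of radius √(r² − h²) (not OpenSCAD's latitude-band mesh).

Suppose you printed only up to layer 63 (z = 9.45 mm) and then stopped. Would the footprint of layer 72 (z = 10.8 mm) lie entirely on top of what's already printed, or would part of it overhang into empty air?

Compare the two slices. At z = 9.45: the r=9 sphere contributes a regular 12-gon of circumradius √(9²−0.45²) = 8.989 (area = (12/2)·8.989²·sin(360°/12) = 242.39 mm²); the cube at (16, 7) is not intersected at this z (z outside [15, 26]); Combining (union): only the r=9 sphere is present, so the union is just that shape — area = 242.39 mm². At z = 10.8: the r=9 sphere slices to a regular 12-gon of circumradius 8.818 (√(r²−h²) with h=1.8 from center) (area = (12/2)·8.818²·sin(360°/12) = 233.28 mm²); the cube at (16, 7) is absent (z outside [15, 26]); Combining (union): only the r=9 sphere is present, so the union is just that shape — area = 233.28 mm². Checking containment: the cross-section at z = 10.8 is a subset of the cross-section at z = 9.45.

entirely on top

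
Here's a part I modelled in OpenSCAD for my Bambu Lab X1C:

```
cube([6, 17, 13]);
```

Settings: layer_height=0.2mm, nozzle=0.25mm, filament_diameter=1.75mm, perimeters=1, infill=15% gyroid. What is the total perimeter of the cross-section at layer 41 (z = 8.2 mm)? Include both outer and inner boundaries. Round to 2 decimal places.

46.00 mm

At z = 8.2 mm: the cube (footprint 6×17) is included at this height (perimeter 46.00 mm). Overall, the cross-section is a single solid region. Total boundary length (outer) = 46.00 mm.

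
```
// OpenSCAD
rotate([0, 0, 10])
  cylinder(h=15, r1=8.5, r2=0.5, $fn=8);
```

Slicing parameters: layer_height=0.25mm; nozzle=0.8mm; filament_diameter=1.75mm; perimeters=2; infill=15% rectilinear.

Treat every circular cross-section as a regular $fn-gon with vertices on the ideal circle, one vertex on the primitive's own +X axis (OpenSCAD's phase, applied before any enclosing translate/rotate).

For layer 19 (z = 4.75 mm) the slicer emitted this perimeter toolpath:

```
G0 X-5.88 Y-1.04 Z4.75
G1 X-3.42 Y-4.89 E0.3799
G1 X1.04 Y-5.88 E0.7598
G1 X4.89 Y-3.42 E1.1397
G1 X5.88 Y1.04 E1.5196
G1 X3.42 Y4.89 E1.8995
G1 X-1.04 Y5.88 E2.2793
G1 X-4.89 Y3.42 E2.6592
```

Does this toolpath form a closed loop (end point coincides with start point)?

no

Start point (G0): (-5.88, -1.04). End point (last G1): the path does not return to the start — open.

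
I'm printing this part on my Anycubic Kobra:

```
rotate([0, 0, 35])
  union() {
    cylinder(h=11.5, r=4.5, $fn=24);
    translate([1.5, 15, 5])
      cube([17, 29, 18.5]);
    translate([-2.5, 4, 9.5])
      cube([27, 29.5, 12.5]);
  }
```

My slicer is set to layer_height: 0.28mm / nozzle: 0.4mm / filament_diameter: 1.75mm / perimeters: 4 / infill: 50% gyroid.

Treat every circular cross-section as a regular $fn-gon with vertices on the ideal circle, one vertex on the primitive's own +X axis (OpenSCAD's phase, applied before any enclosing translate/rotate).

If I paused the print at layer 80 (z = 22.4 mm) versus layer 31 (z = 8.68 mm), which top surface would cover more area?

layer 31 (z = 8.68 mm)

Layer 80 (z = 22.4): the cylinder is not intersected at this z (z outside [0, 11.5]); the 17×29 cube at (1.5, 15) contributes its full rectangle (area 493.00 mm²); the cube at (-2.5, 4) does not reach this height (z outside [9.5, 22]); Merging all regions: only the 17×29 cube at (1.5, 15) is present, so the union is just that shape — area = 493.00 mm²; (rotated 35° about Z; rotation is an isometry so areas/perimeters/island counts are preserved). So its area = 493.00 mm². Layer 31 (z = 8.68): the r=4.5 cylinder gives a regular 24-gon of circumradius 4.5 (constant along its height) (area = (24/2)·4.500²·sin(360°/24) = 62.89 mm²); the cube at (1.5, 15) (footprint 17×29) is included at this height (area 493.00 mm²); the cube at (-2.5, 4) is absent (z outside [9.5, 22]); Taking the union: the 2 present regions are separate (no shared area or edge), so areas and boundary lengths simply add and each stays a separate island — area = 555.89 mm²; (rotated 35° about Z; rotation is an isometry so areas/perimeters/island counts are preserved). So its area = 555.89 mm². Layer 31 is larger (555.89 vs 493.00 mm²).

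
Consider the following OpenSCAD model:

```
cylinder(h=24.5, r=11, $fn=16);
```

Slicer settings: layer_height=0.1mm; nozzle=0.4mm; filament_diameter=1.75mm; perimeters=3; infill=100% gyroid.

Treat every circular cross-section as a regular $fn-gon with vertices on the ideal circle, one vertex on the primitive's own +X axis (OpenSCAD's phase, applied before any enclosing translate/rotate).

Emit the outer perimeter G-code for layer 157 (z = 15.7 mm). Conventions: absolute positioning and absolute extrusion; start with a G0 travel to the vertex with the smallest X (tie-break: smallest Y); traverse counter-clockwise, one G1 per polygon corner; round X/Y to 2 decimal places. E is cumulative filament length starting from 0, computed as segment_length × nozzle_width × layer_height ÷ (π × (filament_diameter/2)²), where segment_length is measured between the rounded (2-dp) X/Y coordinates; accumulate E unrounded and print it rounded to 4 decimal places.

At z = 15.7 mm: the cylinder: section is a regular 16-gon, circumradius r=11. The outline is a single polygon with 16 vertices. Extrusion per mm of travel: 0.4 × 0.1 / (π × 0.875²) = 0.016630. Accumulating E over each segment gives final E = 1.1420.

G0 X-11.00 Y0.00 Z15.70
G1 X-10.16 Y-4.21 E0.0714
G1 X-7.78 Y-7.78 E0.1427
G1 X-4.21 Y-10.16 E0.2141
G1 X0.00 Y-11.00 E0.2855
G1 X4.21 Y-10.16 E0.3569
G1 X7.78 Y-7.78 E0.4282
G1 X10.16 Y-4.21 E0.4996
G1 X11.00 Y0.00 E0.5710
G1 X10.16 Y4.21 E0.6424
G1 X7.78 Y7.78 E0.7137
G1 X4.21 Y10.16 E0.7851
G1 X0.00 Y11.00 E0.8565
G1 X-4.21 Y10.16 E0.9279
G1 X-7.78 Y7.78 E0.9992
G1 X-10.16 Y4.21 E1.0706
G1 X-11.00 Y0.00 E1.1420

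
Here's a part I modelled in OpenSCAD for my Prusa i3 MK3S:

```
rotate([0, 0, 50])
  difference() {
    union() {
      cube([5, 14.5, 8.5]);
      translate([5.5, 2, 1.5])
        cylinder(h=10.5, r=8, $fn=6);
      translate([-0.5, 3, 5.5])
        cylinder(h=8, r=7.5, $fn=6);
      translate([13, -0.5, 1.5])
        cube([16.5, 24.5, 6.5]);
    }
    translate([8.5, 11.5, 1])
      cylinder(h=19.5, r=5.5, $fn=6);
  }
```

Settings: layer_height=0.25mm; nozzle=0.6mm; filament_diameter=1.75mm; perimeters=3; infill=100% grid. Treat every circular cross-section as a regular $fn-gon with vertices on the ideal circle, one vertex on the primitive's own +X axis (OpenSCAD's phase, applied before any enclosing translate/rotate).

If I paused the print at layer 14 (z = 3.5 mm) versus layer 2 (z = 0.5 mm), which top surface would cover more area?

Layer 14 (z = 3.5): the cube (footprint 5×14.5) is included at this height (area 72.50 mm²); the r=8 cylinder at (5.5, 2) contributes a regular 6-gon of circumradius 8 (area = (6/2)·8.000²·sin(360°/6) = 166.28 mm²); the cylinder at (-0.5, 3) does not reach this height (z outside [5.5, 13.5]); the cube at (13, -0.5) (footprint 16.5×24.5) is included at this height (area 404.25 mm²); Combining (union): the regions partially overlap — summed areas 643.03 mm² minus the doubly-counted overlap 43.13 mm² gives 599.90 mm² — area = 599.90 mm²; the cylinder at (8.5, 11.5): section is a regular 6-gon, circumradius r=5.5 (area = (6/2)·5.500²·sin(360°/6) = 78.59 mm²); Taking the first minus the rest: starting from that combined region (599.90 mm²), the r=5.5 cylinder at (8.5, 11.5) partially overlaps it — only the 19.36 mm² overlap (of its 78.59 mm²) is removed, clipping the outline — area = 580.54 mm²; (whole slice rotated 50° about Z — lengths, areas and connectivity unchanged). So its area = 580.54 mm². Layer 2 (z = 0.5): the cube (footprint 5×14.5) is included at this height (area 72.50 mm²); the cylinder at (5.5, 2) is absent (z outside [1.5, 12]); the cylinder at (-0.5, 3) is not intersected at this z (z outside [5.5, 13.5]); the cube at (13, -0.5) is absent (z outside [1.5, 8]); Merging all regions: only the 5×14.5 cube is present, so the union is just that shape — area = 72.50 mm²; the cylinder at (8.5, 11.5) is not intersected at this z (z outside [1, 20.5]); After the difference (first − rest): none of the subtracted shapes is present at this height, so the result so far is unchanged — area = 72.50 mm²; (whole slice rotated 50° about Z — lengths, areas and connectivity unchanged). So its area = 72.50 mm². Layer 14 is larger (580.54 vs 72.50 mm²).

layer 14 (z = 3.5 mm)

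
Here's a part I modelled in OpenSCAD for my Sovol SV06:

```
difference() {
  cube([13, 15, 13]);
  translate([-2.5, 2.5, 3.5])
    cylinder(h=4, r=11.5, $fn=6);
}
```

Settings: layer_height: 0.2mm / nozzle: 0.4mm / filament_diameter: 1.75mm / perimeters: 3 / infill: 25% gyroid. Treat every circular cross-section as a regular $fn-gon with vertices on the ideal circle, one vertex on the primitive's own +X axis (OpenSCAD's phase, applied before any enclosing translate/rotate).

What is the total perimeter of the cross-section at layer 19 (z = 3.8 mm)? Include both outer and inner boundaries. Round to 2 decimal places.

At z = 3.8 mm: the 13×15 cube contributes its full rectangle (perimeter 56.00 mm); the r=11.5 cylinder at (-2.5, 2.5) gives a regular 6-gon of circumradius 11.5 (constant along its height) (perimeter = 2·6·11.500·sin(180°/6) = 69.00 mm); After the difference (first − rest): starting from the 13×15 cube, the r=11.5 cylinder at (-2.5, 2.5) partially overlaps it — only the 81.70 mm² overlap (of its 343.60 mm²) is removed, clipping the outline — boundary = 53.62 mm. Overall, the cross-section is a single solid region. Total boundary length (outer) = 53.62 mm.

53.62 mm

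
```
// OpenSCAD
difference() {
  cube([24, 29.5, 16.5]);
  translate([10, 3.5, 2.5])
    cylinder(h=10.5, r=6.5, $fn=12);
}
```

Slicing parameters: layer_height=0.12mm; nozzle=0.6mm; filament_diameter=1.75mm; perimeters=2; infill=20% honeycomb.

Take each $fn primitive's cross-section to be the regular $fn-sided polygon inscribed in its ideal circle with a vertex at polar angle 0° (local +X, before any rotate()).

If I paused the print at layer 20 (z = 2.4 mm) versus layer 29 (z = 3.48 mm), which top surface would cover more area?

Layer 20 (z = 2.4): the cube (footprint 24×29.5) is included at this height (area 708.00 mm²); the cylinder at (10, 3.5) is not intersected at this z (z outside [2.5, 13]); After the difference (first − rest): none of the subtracted shapes is present at this height, so the 24×29.5 cube is unchanged — area = 708.00 mm². So its area = 708.00 mm². Layer 29 (z = 3.48): the cube (footprint 24×29.5) is included at this height (area 708.00 mm²); the r=6.5 cylinder at (10, 3.5) gives a regular 12-gon of circumradius 6.5 (constant along its height) (area = (12/2)·6.500²·sin(360°/12) = 126.75 mm²); After the difference (first − rest): starting from the 24×29.5 cube (708.00 mm²), the r=6.5 cylinder at (10, 3.5) partially overlaps it — only the 105.55 mm² overlap (of its 126.75 mm²) is removed, clipping the outline — area = 602.45 mm². So its area = 602.45 mm². Layer 20 is larger (708.00 vs 602.45 mm²).

layer 20 (z = 2.4 mm)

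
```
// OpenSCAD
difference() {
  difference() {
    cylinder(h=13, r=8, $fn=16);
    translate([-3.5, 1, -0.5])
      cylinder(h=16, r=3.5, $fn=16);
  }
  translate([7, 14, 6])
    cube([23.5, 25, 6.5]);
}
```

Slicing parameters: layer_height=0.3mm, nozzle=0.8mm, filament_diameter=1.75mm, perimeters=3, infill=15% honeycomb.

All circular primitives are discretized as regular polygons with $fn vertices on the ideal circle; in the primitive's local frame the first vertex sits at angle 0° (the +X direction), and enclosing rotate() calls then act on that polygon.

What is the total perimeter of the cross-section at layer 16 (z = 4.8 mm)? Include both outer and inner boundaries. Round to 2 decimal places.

At z = 4.8 mm: the r=8 cylinder gives a regular 16-gon of circumradius 8 (constant along its height) (perimeter = 2·16·8.000·sin(180°/16) = 49.94 mm); the cylinder at (-3.5, 1): section is a regular 16-gon, circumradius r=3.5 (perimeter = 2·16·3.500·sin(180°/16) = 21.85 mm); Subtracting the remaining from the first: starting from the r=8 cylinder, the r=3.5 cylinder at (-3.5, 1) lies wholly inside it (removes its full 37.50 mm² and its 21.85 mm outline becomes a hole wall) — boundary (outer + 1 inner loop) = 71.79 mm; the cube at (7, 14) does not reach this height (z outside [6, 12.5]); After the difference (first − rest): none of the subtracted shapes is present at this height, so that combined region is unchanged — boundary (outer + 1 inner loop) = 71.79 mm. Overall, the cross-section is one region with 1 hole. Total boundary length (outer + inner) = 71.79 mm.

71.79 mm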